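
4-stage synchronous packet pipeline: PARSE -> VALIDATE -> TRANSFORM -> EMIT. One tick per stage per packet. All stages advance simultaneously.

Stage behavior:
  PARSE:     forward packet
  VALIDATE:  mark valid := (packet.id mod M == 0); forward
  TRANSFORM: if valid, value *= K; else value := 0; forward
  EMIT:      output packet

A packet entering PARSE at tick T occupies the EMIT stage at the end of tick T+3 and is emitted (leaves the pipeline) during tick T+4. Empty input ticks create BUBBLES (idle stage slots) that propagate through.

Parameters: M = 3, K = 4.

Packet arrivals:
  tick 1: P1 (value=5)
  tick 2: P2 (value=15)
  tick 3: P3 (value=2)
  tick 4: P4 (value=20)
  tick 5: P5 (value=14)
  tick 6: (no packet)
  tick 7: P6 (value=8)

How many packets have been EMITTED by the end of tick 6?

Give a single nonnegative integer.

Answer: 2

Derivation:
Tick 1: [PARSE:P1(v=5,ok=F), VALIDATE:-, TRANSFORM:-, EMIT:-] out:-; in:P1
Tick 2: [PARSE:P2(v=15,ok=F), VALIDATE:P1(v=5,ok=F), TRANSFORM:-, EMIT:-] out:-; in:P2
Tick 3: [PARSE:P3(v=2,ok=F), VALIDATE:P2(v=15,ok=F), TRANSFORM:P1(v=0,ok=F), EMIT:-] out:-; in:P3
Tick 4: [PARSE:P4(v=20,ok=F), VALIDATE:P3(v=2,ok=T), TRANSFORM:P2(v=0,ok=F), EMIT:P1(v=0,ok=F)] out:-; in:P4
Tick 5: [PARSE:P5(v=14,ok=F), VALIDATE:P4(v=20,ok=F), TRANSFORM:P3(v=8,ok=T), EMIT:P2(v=0,ok=F)] out:P1(v=0); in:P5
Tick 6: [PARSE:-, VALIDATE:P5(v=14,ok=F), TRANSFORM:P4(v=0,ok=F), EMIT:P3(v=8,ok=T)] out:P2(v=0); in:-
Emitted by tick 6: ['P1', 'P2']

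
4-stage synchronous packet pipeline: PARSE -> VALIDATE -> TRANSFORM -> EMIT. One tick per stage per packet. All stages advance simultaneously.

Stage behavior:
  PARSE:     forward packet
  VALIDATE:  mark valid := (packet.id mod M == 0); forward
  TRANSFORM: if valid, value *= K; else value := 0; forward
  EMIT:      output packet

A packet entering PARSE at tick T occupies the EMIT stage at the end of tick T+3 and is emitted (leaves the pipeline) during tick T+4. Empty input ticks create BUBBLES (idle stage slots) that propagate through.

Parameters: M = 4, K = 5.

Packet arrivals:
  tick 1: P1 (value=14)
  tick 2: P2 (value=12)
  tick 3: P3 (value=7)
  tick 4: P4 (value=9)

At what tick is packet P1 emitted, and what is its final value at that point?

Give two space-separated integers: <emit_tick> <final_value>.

Tick 1: [PARSE:P1(v=14,ok=F), VALIDATE:-, TRANSFORM:-, EMIT:-] out:-; in:P1
Tick 2: [PARSE:P2(v=12,ok=F), VALIDATE:P1(v=14,ok=F), TRANSFORM:-, EMIT:-] out:-; in:P2
Tick 3: [PARSE:P3(v=7,ok=F), VALIDATE:P2(v=12,ok=F), TRANSFORM:P1(v=0,ok=F), EMIT:-] out:-; in:P3
Tick 4: [PARSE:P4(v=9,ok=F), VALIDATE:P3(v=7,ok=F), TRANSFORM:P2(v=0,ok=F), EMIT:P1(v=0,ok=F)] out:-; in:P4
Tick 5: [PARSE:-, VALIDATE:P4(v=9,ok=T), TRANSFORM:P3(v=0,ok=F), EMIT:P2(v=0,ok=F)] out:P1(v=0); in:-
Tick 6: [PARSE:-, VALIDATE:-, TRANSFORM:P4(v=45,ok=T), EMIT:P3(v=0,ok=F)] out:P2(v=0); in:-
Tick 7: [PARSE:-, VALIDATE:-, TRANSFORM:-, EMIT:P4(v=45,ok=T)] out:P3(v=0); in:-
Tick 8: [PARSE:-, VALIDATE:-, TRANSFORM:-, EMIT:-] out:P4(v=45); in:-
P1: arrives tick 1, valid=False (id=1, id%4=1), emit tick 5, final value 0

Answer: 5 0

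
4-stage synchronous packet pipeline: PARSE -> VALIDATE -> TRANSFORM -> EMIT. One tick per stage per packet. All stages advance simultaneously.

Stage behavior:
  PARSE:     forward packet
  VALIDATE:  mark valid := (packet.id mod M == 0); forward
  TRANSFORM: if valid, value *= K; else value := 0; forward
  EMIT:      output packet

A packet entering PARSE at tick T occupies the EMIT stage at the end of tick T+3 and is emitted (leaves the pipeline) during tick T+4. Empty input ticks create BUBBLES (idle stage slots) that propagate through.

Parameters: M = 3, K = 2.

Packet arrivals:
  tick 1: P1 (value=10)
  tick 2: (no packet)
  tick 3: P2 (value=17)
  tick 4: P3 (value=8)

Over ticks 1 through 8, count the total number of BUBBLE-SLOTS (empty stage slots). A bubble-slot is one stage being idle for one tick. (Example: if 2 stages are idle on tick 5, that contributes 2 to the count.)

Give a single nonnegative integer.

Answer: 20

Derivation:
Tick 1: [PARSE:P1(v=10,ok=F), VALIDATE:-, TRANSFORM:-, EMIT:-] out:-; bubbles=3
Tick 2: [PARSE:-, VALIDATE:P1(v=10,ok=F), TRANSFORM:-, EMIT:-] out:-; bubbles=3
Tick 3: [PARSE:P2(v=17,ok=F), VALIDATE:-, TRANSFORM:P1(v=0,ok=F), EMIT:-] out:-; bubbles=2
Tick 4: [PARSE:P3(v=8,ok=F), VALIDATE:P2(v=17,ok=F), TRANSFORM:-, EMIT:P1(v=0,ok=F)] out:-; bubbles=1
Tick 5: [PARSE:-, VALIDATE:P3(v=8,ok=T), TRANSFORM:P2(v=0,ok=F), EMIT:-] out:P1(v=0); bubbles=2
Tick 6: [PARSE:-, VALIDATE:-, TRANSFORM:P3(v=16,ok=T), EMIT:P2(v=0,ok=F)] out:-; bubbles=2
Tick 7: [PARSE:-, VALIDATE:-, TRANSFORM:-, EMIT:P3(v=16,ok=T)] out:P2(v=0); bubbles=3
Tick 8: [PARSE:-, VALIDATE:-, TRANSFORM:-, EMIT:-] out:P3(v=16); bubbles=4
Total bubble-slots: 20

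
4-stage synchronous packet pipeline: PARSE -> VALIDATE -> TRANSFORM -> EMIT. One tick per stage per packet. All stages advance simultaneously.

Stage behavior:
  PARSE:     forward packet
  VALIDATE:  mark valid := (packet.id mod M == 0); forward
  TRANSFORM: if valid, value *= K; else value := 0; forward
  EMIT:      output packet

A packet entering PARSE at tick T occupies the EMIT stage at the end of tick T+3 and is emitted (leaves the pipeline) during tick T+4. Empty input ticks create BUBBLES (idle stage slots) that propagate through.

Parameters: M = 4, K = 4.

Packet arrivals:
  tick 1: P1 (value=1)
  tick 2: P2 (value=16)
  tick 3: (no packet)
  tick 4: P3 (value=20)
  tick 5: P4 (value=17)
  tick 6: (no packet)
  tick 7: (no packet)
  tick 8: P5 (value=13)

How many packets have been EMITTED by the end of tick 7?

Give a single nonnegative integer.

Answer: 2

Derivation:
Tick 1: [PARSE:P1(v=1,ok=F), VALIDATE:-, TRANSFORM:-, EMIT:-] out:-; in:P1
Tick 2: [PARSE:P2(v=16,ok=F), VALIDATE:P1(v=1,ok=F), TRANSFORM:-, EMIT:-] out:-; in:P2
Tick 3: [PARSE:-, VALIDATE:P2(v=16,ok=F), TRANSFORM:P1(v=0,ok=F), EMIT:-] out:-; in:-
Tick 4: [PARSE:P3(v=20,ok=F), VALIDATE:-, TRANSFORM:P2(v=0,ok=F), EMIT:P1(v=0,ok=F)] out:-; in:P3
Tick 5: [PARSE:P4(v=17,ok=F), VALIDATE:P3(v=20,ok=F), TRANSFORM:-, EMIT:P2(v=0,ok=F)] out:P1(v=0); in:P4
Tick 6: [PARSE:-, VALIDATE:P4(v=17,ok=T), TRANSFORM:P3(v=0,ok=F), EMIT:-] out:P2(v=0); in:-
Tick 7: [PARSE:-, VALIDATE:-, TRANSFORM:P4(v=68,ok=T), EMIT:P3(v=0,ok=F)] out:-; in:-
Emitted by tick 7: ['P1', 'P2']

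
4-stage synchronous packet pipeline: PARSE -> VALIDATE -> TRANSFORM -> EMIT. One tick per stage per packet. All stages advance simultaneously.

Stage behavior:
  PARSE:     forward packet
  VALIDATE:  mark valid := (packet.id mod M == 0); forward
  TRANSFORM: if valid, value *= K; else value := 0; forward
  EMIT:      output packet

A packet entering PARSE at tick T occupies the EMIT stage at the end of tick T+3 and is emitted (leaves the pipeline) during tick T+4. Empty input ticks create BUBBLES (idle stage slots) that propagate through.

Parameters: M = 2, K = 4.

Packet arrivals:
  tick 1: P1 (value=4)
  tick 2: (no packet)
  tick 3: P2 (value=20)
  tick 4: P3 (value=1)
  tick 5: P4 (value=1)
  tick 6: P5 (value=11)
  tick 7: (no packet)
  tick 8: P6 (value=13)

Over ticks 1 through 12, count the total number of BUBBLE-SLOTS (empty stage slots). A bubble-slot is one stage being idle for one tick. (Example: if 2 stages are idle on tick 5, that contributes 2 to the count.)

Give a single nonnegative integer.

Tick 1: [PARSE:P1(v=4,ok=F), VALIDATE:-, TRANSFORM:-, EMIT:-] out:-; bubbles=3
Tick 2: [PARSE:-, VALIDATE:P1(v=4,ok=F), TRANSFORM:-, EMIT:-] out:-; bubbles=3
Tick 3: [PARSE:P2(v=20,ok=F), VALIDATE:-, TRANSFORM:P1(v=0,ok=F), EMIT:-] out:-; bubbles=2
Tick 4: [PARSE:P3(v=1,ok=F), VALIDATE:P2(v=20,ok=T), TRANSFORM:-, EMIT:P1(v=0,ok=F)] out:-; bubbles=1
Tick 5: [PARSE:P4(v=1,ok=F), VALIDATE:P3(v=1,ok=F), TRANSFORM:P2(v=80,ok=T), EMIT:-] out:P1(v=0); bubbles=1
Tick 6: [PARSE:P5(v=11,ok=F), VALIDATE:P4(v=1,ok=T), TRANSFORM:P3(v=0,ok=F), EMIT:P2(v=80,ok=T)] out:-; bubbles=0
Tick 7: [PARSE:-, VALIDATE:P5(v=11,ok=F), TRANSFORM:P4(v=4,ok=T), EMIT:P3(v=0,ok=F)] out:P2(v=80); bubbles=1
Tick 8: [PARSE:P6(v=13,ok=F), VALIDATE:-, TRANSFORM:P5(v=0,ok=F), EMIT:P4(v=4,ok=T)] out:P3(v=0); bubbles=1
Tick 9: [PARSE:-, VALIDATE:P6(v=13,ok=T), TRANSFORM:-, EMIT:P5(v=0,ok=F)] out:P4(v=4); bubbles=2
Tick 10: [PARSE:-, VALIDATE:-, TRANSFORM:P6(v=52,ok=T), EMIT:-] out:P5(v=0); bubbles=3
Tick 11: [PARSE:-, VALIDATE:-, TRANSFORM:-, EMIT:P6(v=52,ok=T)] out:-; bubbles=3
Tick 12: [PARSE:-, VALIDATE:-, TRANSFORM:-, EMIT:-] out:P6(v=52); bubbles=4
Total bubble-slots: 24

Answer: 24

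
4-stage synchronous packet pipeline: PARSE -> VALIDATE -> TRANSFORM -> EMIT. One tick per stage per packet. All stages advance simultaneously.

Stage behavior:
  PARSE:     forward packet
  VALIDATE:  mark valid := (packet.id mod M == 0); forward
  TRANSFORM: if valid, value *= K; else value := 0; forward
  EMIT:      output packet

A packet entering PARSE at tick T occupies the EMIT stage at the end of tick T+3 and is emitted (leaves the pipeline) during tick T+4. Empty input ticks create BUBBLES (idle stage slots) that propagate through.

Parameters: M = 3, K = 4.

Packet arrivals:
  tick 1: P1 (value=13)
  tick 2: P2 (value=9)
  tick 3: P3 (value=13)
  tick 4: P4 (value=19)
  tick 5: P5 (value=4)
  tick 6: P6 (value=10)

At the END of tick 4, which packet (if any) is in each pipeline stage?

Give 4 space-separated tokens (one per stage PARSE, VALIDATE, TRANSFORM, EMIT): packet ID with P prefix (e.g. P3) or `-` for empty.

Answer: P4 P3 P2 P1

Derivation:
Tick 1: [PARSE:P1(v=13,ok=F), VALIDATE:-, TRANSFORM:-, EMIT:-] out:-; in:P1
Tick 2: [PARSE:P2(v=9,ok=F), VALIDATE:P1(v=13,ok=F), TRANSFORM:-, EMIT:-] out:-; in:P2
Tick 3: [PARSE:P3(v=13,ok=F), VALIDATE:P2(v=9,ok=F), TRANSFORM:P1(v=0,ok=F), EMIT:-] out:-; in:P3
Tick 4: [PARSE:P4(v=19,ok=F), VALIDATE:P3(v=13,ok=T), TRANSFORM:P2(v=0,ok=F), EMIT:P1(v=0,ok=F)] out:-; in:P4
At end of tick 4: ['P4', 'P3', 'P2', 'P1']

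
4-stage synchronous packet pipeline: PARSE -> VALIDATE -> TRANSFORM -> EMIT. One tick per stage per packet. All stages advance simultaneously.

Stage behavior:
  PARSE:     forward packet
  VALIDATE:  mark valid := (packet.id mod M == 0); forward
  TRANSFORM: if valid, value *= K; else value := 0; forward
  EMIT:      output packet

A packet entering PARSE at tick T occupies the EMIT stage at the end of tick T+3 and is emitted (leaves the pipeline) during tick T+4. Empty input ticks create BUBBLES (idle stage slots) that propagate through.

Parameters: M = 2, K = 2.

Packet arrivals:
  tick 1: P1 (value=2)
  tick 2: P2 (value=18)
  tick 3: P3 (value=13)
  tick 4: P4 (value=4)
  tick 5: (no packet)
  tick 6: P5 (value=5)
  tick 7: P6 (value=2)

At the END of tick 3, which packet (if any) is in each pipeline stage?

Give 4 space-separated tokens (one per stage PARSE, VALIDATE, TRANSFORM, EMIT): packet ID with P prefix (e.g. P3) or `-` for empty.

Tick 1: [PARSE:P1(v=2,ok=F), VALIDATE:-, TRANSFORM:-, EMIT:-] out:-; in:P1
Tick 2: [PARSE:P2(v=18,ok=F), VALIDATE:P1(v=2,ok=F), TRANSFORM:-, EMIT:-] out:-; in:P2
Tick 3: [PARSE:P3(v=13,ok=F), VALIDATE:P2(v=18,ok=T), TRANSFORM:P1(v=0,ok=F), EMIT:-] out:-; in:P3
At end of tick 3: ['P3', 'P2', 'P1', '-']

Answer: P3 P2 P1 -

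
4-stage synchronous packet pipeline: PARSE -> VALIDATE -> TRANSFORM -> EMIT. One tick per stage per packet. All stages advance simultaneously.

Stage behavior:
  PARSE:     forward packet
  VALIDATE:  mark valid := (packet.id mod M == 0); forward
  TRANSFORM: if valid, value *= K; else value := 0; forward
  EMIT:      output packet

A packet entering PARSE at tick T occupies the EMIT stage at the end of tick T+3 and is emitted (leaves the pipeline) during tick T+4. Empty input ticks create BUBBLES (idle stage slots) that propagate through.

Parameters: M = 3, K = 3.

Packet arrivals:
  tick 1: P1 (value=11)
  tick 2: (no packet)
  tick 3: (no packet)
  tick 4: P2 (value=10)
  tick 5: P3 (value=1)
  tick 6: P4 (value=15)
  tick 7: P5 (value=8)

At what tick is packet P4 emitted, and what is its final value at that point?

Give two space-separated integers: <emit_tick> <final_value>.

Answer: 10 0

Derivation:
Tick 1: [PARSE:P1(v=11,ok=F), VALIDATE:-, TRANSFORM:-, EMIT:-] out:-; in:P1
Tick 2: [PARSE:-, VALIDATE:P1(v=11,ok=F), TRANSFORM:-, EMIT:-] out:-; in:-
Tick 3: [PARSE:-, VALIDATE:-, TRANSFORM:P1(v=0,ok=F), EMIT:-] out:-; in:-
Tick 4: [PARSE:P2(v=10,ok=F), VALIDATE:-, TRANSFORM:-, EMIT:P1(v=0,ok=F)] out:-; in:P2
Tick 5: [PARSE:P3(v=1,ok=F), VALIDATE:P2(v=10,ok=F), TRANSFORM:-, EMIT:-] out:P1(v=0); in:P3
Tick 6: [PARSE:P4(v=15,ok=F), VALIDATE:P3(v=1,ok=T), TRANSFORM:P2(v=0,ok=F), EMIT:-] out:-; in:P4
Tick 7: [PARSE:P5(v=8,ok=F), VALIDATE:P4(v=15,ok=F), TRANSFORM:P3(v=3,ok=T), EMIT:P2(v=0,ok=F)] out:-; in:P5
Tick 8: [PARSE:-, VALIDATE:P5(v=8,ok=F), TRANSFORM:P4(v=0,ok=F), EMIT:P3(v=3,ok=T)] out:P2(v=0); in:-
Tick 9: [PARSE:-, VALIDATE:-, TRANSFORM:P5(v=0,ok=F), EMIT:P4(v=0,ok=F)] out:P3(v=3); in:-
Tick 10: [PARSE:-, VALIDATE:-, TRANSFORM:-, EMIT:P5(v=0,ok=F)] out:P4(v=0); in:-
Tick 11: [PARSE:-, VALIDATE:-, TRANSFORM:-, EMIT:-] out:P5(v=0); in:-
P4: arrives tick 6, valid=False (id=4, id%3=1), emit tick 10, final value 0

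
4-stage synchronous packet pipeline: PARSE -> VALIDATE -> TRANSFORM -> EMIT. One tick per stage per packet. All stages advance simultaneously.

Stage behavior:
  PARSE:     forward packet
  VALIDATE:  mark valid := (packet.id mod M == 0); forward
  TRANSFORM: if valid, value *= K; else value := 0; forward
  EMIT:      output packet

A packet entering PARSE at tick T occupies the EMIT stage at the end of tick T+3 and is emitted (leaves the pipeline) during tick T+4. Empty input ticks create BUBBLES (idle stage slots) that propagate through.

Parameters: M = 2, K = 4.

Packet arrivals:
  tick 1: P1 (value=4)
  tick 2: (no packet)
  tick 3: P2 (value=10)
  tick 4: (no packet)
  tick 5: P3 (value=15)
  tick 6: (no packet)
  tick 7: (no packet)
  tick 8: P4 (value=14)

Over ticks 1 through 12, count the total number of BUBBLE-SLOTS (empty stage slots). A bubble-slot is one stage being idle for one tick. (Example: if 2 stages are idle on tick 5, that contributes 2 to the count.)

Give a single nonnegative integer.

Tick 1: [PARSE:P1(v=4,ok=F), VALIDATE:-, TRANSFORM:-, EMIT:-] out:-; bubbles=3
Tick 2: [PARSE:-, VALIDATE:P1(v=4,ok=F), TRANSFORM:-, EMIT:-] out:-; bubbles=3
Tick 3: [PARSE:P2(v=10,ok=F), VALIDATE:-, TRANSFORM:P1(v=0,ok=F), EMIT:-] out:-; bubbles=2
Tick 4: [PARSE:-, VALIDATE:P2(v=10,ok=T), TRANSFORM:-, EMIT:P1(v=0,ok=F)] out:-; bubbles=2
Tick 5: [PARSE:P3(v=15,ok=F), VALIDATE:-, TRANSFORM:P2(v=40,ok=T), EMIT:-] out:P1(v=0); bubbles=2
Tick 6: [PARSE:-, VALIDATE:P3(v=15,ok=F), TRANSFORM:-, EMIT:P2(v=40,ok=T)] out:-; bubbles=2
Tick 7: [PARSE:-, VALIDATE:-, TRANSFORM:P3(v=0,ok=F), EMIT:-] out:P2(v=40); bubbles=3
Tick 8: [PARSE:P4(v=14,ok=F), VALIDATE:-, TRANSFORM:-, EMIT:P3(v=0,ok=F)] out:-; bubbles=2
Tick 9: [PARSE:-, VALIDATE:P4(v=14,ok=T), TRANSFORM:-, EMIT:-] out:P3(v=0); bubbles=3
Tick 10: [PARSE:-, VALIDATE:-, TRANSFORM:P4(v=56,ok=T), EMIT:-] out:-; bubbles=3
Tick 11: [PARSE:-, VALIDATE:-, TRANSFORM:-, EMIT:P4(v=56,ok=T)] out:-; bubbles=3
Tick 12: [PARSE:-, VALIDATE:-, TRANSFORM:-, EMIT:-] out:P4(v=56); bubbles=4
Total bubble-slots: 32

Answer: 32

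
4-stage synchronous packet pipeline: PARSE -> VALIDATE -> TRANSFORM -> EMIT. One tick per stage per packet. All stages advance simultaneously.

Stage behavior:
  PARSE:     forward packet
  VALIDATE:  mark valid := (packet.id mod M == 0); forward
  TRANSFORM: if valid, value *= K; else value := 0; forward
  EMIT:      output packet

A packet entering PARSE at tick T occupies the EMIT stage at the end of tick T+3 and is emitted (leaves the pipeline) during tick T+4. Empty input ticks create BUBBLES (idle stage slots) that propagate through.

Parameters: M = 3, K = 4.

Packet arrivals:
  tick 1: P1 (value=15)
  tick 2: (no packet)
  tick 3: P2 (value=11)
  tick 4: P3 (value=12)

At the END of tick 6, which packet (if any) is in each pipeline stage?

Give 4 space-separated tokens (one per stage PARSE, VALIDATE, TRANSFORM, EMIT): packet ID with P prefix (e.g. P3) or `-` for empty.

Answer: - - P3 P2

Derivation:
Tick 1: [PARSE:P1(v=15,ok=F), VALIDATE:-, TRANSFORM:-, EMIT:-] out:-; in:P1
Tick 2: [PARSE:-, VALIDATE:P1(v=15,ok=F), TRANSFORM:-, EMIT:-] out:-; in:-
Tick 3: [PARSE:P2(v=11,ok=F), VALIDATE:-, TRANSFORM:P1(v=0,ok=F), EMIT:-] out:-; in:P2
Tick 4: [PARSE:P3(v=12,ok=F), VALIDATE:P2(v=11,ok=F), TRANSFORM:-, EMIT:P1(v=0,ok=F)] out:-; in:P3
Tick 5: [PARSE:-, VALIDATE:P3(v=12,ok=T), TRANSFORM:P2(v=0,ok=F), EMIT:-] out:P1(v=0); in:-
Tick 6: [PARSE:-, VALIDATE:-, TRANSFORM:P3(v=48,ok=T), EMIT:P2(v=0,ok=F)] out:-; in:-
At end of tick 6: ['-', '-', 'P3', 'P2']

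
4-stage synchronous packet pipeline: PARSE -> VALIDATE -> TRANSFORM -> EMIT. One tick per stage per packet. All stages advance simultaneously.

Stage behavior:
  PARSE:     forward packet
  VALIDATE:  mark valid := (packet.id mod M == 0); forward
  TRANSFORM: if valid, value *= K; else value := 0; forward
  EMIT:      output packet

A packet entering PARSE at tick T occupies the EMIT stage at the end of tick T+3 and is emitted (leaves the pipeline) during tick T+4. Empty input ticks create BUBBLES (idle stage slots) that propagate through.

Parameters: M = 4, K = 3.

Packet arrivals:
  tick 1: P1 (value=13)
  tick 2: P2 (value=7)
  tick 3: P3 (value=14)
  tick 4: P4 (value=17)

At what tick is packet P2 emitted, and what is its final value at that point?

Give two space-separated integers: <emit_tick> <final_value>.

Tick 1: [PARSE:P1(v=13,ok=F), VALIDATE:-, TRANSFORM:-, EMIT:-] out:-; in:P1
Tick 2: [PARSE:P2(v=7,ok=F), VALIDATE:P1(v=13,ok=F), TRANSFORM:-, EMIT:-] out:-; in:P2
Tick 3: [PARSE:P3(v=14,ok=F), VALIDATE:P2(v=7,ok=F), TRANSFORM:P1(v=0,ok=F), EMIT:-] out:-; in:P3
Tick 4: [PARSE:P4(v=17,ok=F), VALIDATE:P3(v=14,ok=F), TRANSFORM:P2(v=0,ok=F), EMIT:P1(v=0,ok=F)] out:-; in:P4
Tick 5: [PARSE:-, VALIDATE:P4(v=17,ok=T), TRANSFORM:P3(v=0,ok=F), EMIT:P2(v=0,ok=F)] out:P1(v=0); in:-
Tick 6: [PARSE:-, VALIDATE:-, TRANSFORM:P4(v=51,ok=T), EMIT:P3(v=0,ok=F)] out:P2(v=0); in:-
Tick 7: [PARSE:-, VALIDATE:-, TRANSFORM:-, EMIT:P4(v=51,ok=T)] out:P3(v=0); in:-
Tick 8: [PARSE:-, VALIDATE:-, TRANSFORM:-, EMIT:-] out:P4(v=51); in:-
P2: arrives tick 2, valid=False (id=2, id%4=2), emit tick 6, final value 0

Answer: 6 0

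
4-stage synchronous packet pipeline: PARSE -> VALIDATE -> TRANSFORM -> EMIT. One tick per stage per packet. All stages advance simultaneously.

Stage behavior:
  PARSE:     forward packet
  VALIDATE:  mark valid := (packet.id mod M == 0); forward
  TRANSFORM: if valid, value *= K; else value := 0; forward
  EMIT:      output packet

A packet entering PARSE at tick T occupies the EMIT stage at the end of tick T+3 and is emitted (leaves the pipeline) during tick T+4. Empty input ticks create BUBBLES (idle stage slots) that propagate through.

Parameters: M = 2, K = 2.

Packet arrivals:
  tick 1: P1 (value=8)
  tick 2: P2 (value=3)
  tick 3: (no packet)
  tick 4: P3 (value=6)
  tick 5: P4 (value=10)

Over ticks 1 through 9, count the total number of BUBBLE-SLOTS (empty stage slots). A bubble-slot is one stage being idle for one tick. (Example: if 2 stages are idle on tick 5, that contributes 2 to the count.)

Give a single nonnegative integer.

Tick 1: [PARSE:P1(v=8,ok=F), VALIDATE:-, TRANSFORM:-, EMIT:-] out:-; bubbles=3
Tick 2: [PARSE:P2(v=3,ok=F), VALIDATE:P1(v=8,ok=F), TRANSFORM:-, EMIT:-] out:-; bubbles=2
Tick 3: [PARSE:-, VALIDATE:P2(v=3,ok=T), TRANSFORM:P1(v=0,ok=F), EMIT:-] out:-; bubbles=2
Tick 4: [PARSE:P3(v=6,ok=F), VALIDATE:-, TRANSFORM:P2(v=6,ok=T), EMIT:P1(v=0,ok=F)] out:-; bubbles=1
Tick 5: [PARSE:P4(v=10,ok=F), VALIDATE:P3(v=6,ok=F), TRANSFORM:-, EMIT:P2(v=6,ok=T)] out:P1(v=0); bubbles=1
Tick 6: [PARSE:-, VALIDATE:P4(v=10,ok=T), TRANSFORM:P3(v=0,ok=F), EMIT:-] out:P2(v=6); bubbles=2
Tick 7: [PARSE:-, VALIDATE:-, TRANSFORM:P4(v=20,ok=T), EMIT:P3(v=0,ok=F)] out:-; bubbles=2
Tick 8: [PARSE:-, VALIDATE:-, TRANSFORM:-, EMIT:P4(v=20,ok=T)] out:P3(v=0); bubbles=3
Tick 9: [PARSE:-, VALIDATE:-, TRANSFORM:-, EMIT:-] out:P4(v=20); bubbles=4
Total bubble-slots: 20

Answer: 20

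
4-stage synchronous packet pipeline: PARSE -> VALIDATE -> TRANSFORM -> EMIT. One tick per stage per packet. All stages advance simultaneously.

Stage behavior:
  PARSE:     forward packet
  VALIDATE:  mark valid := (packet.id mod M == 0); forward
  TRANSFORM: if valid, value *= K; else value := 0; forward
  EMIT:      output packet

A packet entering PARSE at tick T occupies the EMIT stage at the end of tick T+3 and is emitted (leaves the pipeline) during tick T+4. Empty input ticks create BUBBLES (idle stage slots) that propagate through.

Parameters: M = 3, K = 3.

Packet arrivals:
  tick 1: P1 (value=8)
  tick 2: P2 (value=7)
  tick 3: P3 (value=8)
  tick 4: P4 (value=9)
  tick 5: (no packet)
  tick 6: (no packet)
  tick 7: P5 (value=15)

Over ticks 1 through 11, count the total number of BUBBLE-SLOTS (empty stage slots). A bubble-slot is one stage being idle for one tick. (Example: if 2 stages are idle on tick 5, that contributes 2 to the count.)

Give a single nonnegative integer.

Answer: 24

Derivation:
Tick 1: [PARSE:P1(v=8,ok=F), VALIDATE:-, TRANSFORM:-, EMIT:-] out:-; bubbles=3
Tick 2: [PARSE:P2(v=7,ok=F), VALIDATE:P1(v=8,ok=F), TRANSFORM:-, EMIT:-] out:-; bubbles=2
Tick 3: [PARSE:P3(v=8,ok=F), VALIDATE:P2(v=7,ok=F), TRANSFORM:P1(v=0,ok=F), EMIT:-] out:-; bubbles=1
Tick 4: [PARSE:P4(v=9,ok=F), VALIDATE:P3(v=8,ok=T), TRANSFORM:P2(v=0,ok=F), EMIT:P1(v=0,ok=F)] out:-; bubbles=0
Tick 5: [PARSE:-, VALIDATE:P4(v=9,ok=F), TRANSFORM:P3(v=24,ok=T), EMIT:P2(v=0,ok=F)] out:P1(v=0); bubbles=1
Tick 6: [PARSE:-, VALIDATE:-, TRANSFORM:P4(v=0,ok=F), EMIT:P3(v=24,ok=T)] out:P2(v=0); bubbles=2
Tick 7: [PARSE:P5(v=15,ok=F), VALIDATE:-, TRANSFORM:-, EMIT:P4(v=0,ok=F)] out:P3(v=24); bubbles=2
Tick 8: [PARSE:-, VALIDATE:P5(v=15,ok=F), TRANSFORM:-, EMIT:-] out:P4(v=0); bubbles=3
Tick 9: [PARSE:-, VALIDATE:-, TRANSFORM:P5(v=0,ok=F), EMIT:-] out:-; bubbles=3
Tick 10: [PARSE:-, VALIDATE:-, TRANSFORM:-, EMIT:P5(v=0,ok=F)] out:-; bubbles=3
Tick 11: [PARSE:-, VALIDATE:-, TRANSFORM:-, EMIT:-] out:P5(v=0); bubbles=4
Total bubble-slots: 24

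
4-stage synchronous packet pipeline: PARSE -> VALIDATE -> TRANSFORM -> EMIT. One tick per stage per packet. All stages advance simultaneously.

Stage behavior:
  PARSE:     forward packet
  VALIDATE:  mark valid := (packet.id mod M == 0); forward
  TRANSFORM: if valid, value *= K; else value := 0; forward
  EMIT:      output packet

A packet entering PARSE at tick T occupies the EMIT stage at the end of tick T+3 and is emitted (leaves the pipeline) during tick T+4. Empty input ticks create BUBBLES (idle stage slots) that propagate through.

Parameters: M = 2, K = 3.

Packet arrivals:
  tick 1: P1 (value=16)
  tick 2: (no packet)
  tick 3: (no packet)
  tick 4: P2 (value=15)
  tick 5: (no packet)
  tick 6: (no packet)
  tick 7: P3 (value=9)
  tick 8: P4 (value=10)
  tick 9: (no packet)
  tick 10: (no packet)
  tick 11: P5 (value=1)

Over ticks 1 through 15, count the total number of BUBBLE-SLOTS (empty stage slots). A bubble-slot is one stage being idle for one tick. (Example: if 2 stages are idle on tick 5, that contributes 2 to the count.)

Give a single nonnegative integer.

Answer: 40

Derivation:
Tick 1: [PARSE:P1(v=16,ok=F), VALIDATE:-, TRANSFORM:-, EMIT:-] out:-; bubbles=3
Tick 2: [PARSE:-, VALIDATE:P1(v=16,ok=F), TRANSFORM:-, EMIT:-] out:-; bubbles=3
Tick 3: [PARSE:-, VALIDATE:-, TRANSFORM:P1(v=0,ok=F), EMIT:-] out:-; bubbles=3
Tick 4: [PARSE:P2(v=15,ok=F), VALIDATE:-, TRANSFORM:-, EMIT:P1(v=0,ok=F)] out:-; bubbles=2
Tick 5: [PARSE:-, VALIDATE:P2(v=15,ok=T), TRANSFORM:-, EMIT:-] out:P1(v=0); bubbles=3
Tick 6: [PARSE:-, VALIDATE:-, TRANSFORM:P2(v=45,ok=T), EMIT:-] out:-; bubbles=3
Tick 7: [PARSE:P3(v=9,ok=F), VALIDATE:-, TRANSFORM:-, EMIT:P2(v=45,ok=T)] out:-; bubbles=2
Tick 8: [PARSE:P4(v=10,ok=F), VALIDATE:P3(v=9,ok=F), TRANSFORM:-, EMIT:-] out:P2(v=45); bubbles=2
Tick 9: [PARSE:-, VALIDATE:P4(v=10,ok=T), TRANSFORM:P3(v=0,ok=F), EMIT:-] out:-; bubbles=2
Tick 10: [PARSE:-, VALIDATE:-, TRANSFORM:P4(v=30,ok=T), EMIT:P3(v=0,ok=F)] out:-; bubbles=2
Tick 11: [PARSE:P5(v=1,ok=F), VALIDATE:-, TRANSFORM:-, EMIT:P4(v=30,ok=T)] out:P3(v=0); bubbles=2
Tick 12: [PARSE:-, VALIDATE:P5(v=1,ok=F), TRANSFORM:-, EMIT:-] out:P4(v=30); bubbles=3
Tick 13: [PARSE:-, VALIDATE:-, TRANSFORM:P5(v=0,ok=F), EMIT:-] out:-; bubbles=3
Tick 14: [PARSE:-, VALIDATE:-, TRANSFORM:-, EMIT:P5(v=0,ok=F)] out:-; bubbles=3
Tick 15: [PARSE:-, VALIDATE:-, TRANSFORM:-, EMIT:-] out:P5(v=0); bubbles=4
Total bubble-slots: 40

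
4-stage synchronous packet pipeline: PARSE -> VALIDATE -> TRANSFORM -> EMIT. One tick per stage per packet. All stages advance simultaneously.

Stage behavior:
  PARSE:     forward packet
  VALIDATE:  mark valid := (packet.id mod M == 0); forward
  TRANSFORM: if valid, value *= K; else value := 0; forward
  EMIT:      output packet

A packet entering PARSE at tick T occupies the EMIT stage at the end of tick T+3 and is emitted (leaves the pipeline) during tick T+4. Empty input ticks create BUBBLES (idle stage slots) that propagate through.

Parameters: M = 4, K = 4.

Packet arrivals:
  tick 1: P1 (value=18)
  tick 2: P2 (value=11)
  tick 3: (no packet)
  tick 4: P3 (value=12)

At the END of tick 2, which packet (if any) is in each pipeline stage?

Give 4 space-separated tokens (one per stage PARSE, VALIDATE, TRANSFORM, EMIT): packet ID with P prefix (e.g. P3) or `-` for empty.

Tick 1: [PARSE:P1(v=18,ok=F), VALIDATE:-, TRANSFORM:-, EMIT:-] out:-; in:P1
Tick 2: [PARSE:P2(v=11,ok=F), VALIDATE:P1(v=18,ok=F), TRANSFORM:-, EMIT:-] out:-; in:P2
At end of tick 2: ['P2', 'P1', '-', '-']

Answer: P2 P1 - -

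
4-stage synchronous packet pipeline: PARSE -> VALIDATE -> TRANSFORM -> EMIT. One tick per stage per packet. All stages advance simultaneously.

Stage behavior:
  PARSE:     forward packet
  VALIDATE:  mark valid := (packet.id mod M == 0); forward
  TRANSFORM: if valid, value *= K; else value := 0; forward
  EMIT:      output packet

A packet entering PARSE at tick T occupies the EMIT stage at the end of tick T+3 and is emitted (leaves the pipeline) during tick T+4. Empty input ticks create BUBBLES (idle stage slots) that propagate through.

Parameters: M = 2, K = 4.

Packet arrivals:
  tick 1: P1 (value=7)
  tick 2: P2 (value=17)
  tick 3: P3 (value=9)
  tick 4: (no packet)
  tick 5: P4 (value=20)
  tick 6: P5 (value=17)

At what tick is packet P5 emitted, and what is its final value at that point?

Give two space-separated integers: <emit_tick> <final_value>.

Tick 1: [PARSE:P1(v=7,ok=F), VALIDATE:-, TRANSFORM:-, EMIT:-] out:-; in:P1
Tick 2: [PARSE:P2(v=17,ok=F), VALIDATE:P1(v=7,ok=F), TRANSFORM:-, EMIT:-] out:-; in:P2
Tick 3: [PARSE:P3(v=9,ok=F), VALIDATE:P2(v=17,ok=T), TRANSFORM:P1(v=0,ok=F), EMIT:-] out:-; in:P3
Tick 4: [PARSE:-, VALIDATE:P3(v=9,ok=F), TRANSFORM:P2(v=68,ok=T), EMIT:P1(v=0,ok=F)] out:-; in:-
Tick 5: [PARSE:P4(v=20,ok=F), VALIDATE:-, TRANSFORM:P3(v=0,ok=F), EMIT:P2(v=68,ok=T)] out:P1(v=0); in:P4
Tick 6: [PARSE:P5(v=17,ok=F), VALIDATE:P4(v=20,ok=T), TRANSFORM:-, EMIT:P3(v=0,ok=F)] out:P2(v=68); in:P5
Tick 7: [PARSE:-, VALIDATE:P5(v=17,ok=F), TRANSFORM:P4(v=80,ok=T), EMIT:-] out:P3(v=0); in:-
Tick 8: [PARSE:-, VALIDATE:-, TRANSFORM:P5(v=0,ok=F), EMIT:P4(v=80,ok=T)] out:-; in:-
Tick 9: [PARSE:-, VALIDATE:-, TRANSFORM:-, EMIT:P5(v=0,ok=F)] out:P4(v=80); in:-
Tick 10: [PARSE:-, VALIDATE:-, TRANSFORM:-, EMIT:-] out:P5(v=0); in:-
P5: arrives tick 6, valid=False (id=5, id%2=1), emit tick 10, final value 0

Answer: 10 0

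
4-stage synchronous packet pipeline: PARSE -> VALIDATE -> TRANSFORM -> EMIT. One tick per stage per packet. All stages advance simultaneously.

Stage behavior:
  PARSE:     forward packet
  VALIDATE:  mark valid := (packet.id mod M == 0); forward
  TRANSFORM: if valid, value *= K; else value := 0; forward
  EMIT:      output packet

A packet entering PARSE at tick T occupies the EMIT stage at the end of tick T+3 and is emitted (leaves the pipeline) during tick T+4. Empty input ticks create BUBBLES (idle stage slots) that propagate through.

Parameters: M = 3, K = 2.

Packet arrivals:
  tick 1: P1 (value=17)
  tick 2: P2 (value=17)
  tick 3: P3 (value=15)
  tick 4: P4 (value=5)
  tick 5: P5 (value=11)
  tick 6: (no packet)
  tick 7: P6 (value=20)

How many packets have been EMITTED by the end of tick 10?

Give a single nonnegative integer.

Answer: 5

Derivation:
Tick 1: [PARSE:P1(v=17,ok=F), VALIDATE:-, TRANSFORM:-, EMIT:-] out:-; in:P1
Tick 2: [PARSE:P2(v=17,ok=F), VALIDATE:P1(v=17,ok=F), TRANSFORM:-, EMIT:-] out:-; in:P2
Tick 3: [PARSE:P3(v=15,ok=F), VALIDATE:P2(v=17,ok=F), TRANSFORM:P1(v=0,ok=F), EMIT:-] out:-; in:P3
Tick 4: [PARSE:P4(v=5,ok=F), VALIDATE:P3(v=15,ok=T), TRANSFORM:P2(v=0,ok=F), EMIT:P1(v=0,ok=F)] out:-; in:P4
Tick 5: [PARSE:P5(v=11,ok=F), VALIDATE:P4(v=5,ok=F), TRANSFORM:P3(v=30,ok=T), EMIT:P2(v=0,ok=F)] out:P1(v=0); in:P5
Tick 6: [PARSE:-, VALIDATE:P5(v=11,ok=F), TRANSFORM:P4(v=0,ok=F), EMIT:P3(v=30,ok=T)] out:P2(v=0); in:-
Tick 7: [PARSE:P6(v=20,ok=F), VALIDATE:-, TRANSFORM:P5(v=0,ok=F), EMIT:P4(v=0,ok=F)] out:P3(v=30); in:P6
Tick 8: [PARSE:-, VALIDATE:P6(v=20,ok=T), TRANSFORM:-, EMIT:P5(v=0,ok=F)] out:P4(v=0); in:-
Tick 9: [PARSE:-, VALIDATE:-, TRANSFORM:P6(v=40,ok=T), EMIT:-] out:P5(v=0); in:-
Tick 10: [PARSE:-, VALIDATE:-, TRANSFORM:-, EMIT:P6(v=40,ok=T)] out:-; in:-
Emitted by tick 10: ['P1', 'P2', 'P3', 'P4', 'P5']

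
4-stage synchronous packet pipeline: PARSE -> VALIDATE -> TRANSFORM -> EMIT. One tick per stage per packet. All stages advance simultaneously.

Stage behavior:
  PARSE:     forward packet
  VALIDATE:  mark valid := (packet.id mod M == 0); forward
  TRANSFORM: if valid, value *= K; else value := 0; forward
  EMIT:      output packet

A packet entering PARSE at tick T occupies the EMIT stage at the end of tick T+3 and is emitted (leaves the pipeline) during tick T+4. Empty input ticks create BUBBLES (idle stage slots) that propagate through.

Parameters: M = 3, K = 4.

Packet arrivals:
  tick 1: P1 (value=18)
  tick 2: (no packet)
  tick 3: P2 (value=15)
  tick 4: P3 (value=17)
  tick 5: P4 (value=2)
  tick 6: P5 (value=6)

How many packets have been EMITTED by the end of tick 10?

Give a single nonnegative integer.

Answer: 5

Derivation:
Tick 1: [PARSE:P1(v=18,ok=F), VALIDATE:-, TRANSFORM:-, EMIT:-] out:-; in:P1
Tick 2: [PARSE:-, VALIDATE:P1(v=18,ok=F), TRANSFORM:-, EMIT:-] out:-; in:-
Tick 3: [PARSE:P2(v=15,ok=F), VALIDATE:-, TRANSFORM:P1(v=0,ok=F), EMIT:-] out:-; in:P2
Tick 4: [PARSE:P3(v=17,ok=F), VALIDATE:P2(v=15,ok=F), TRANSFORM:-, EMIT:P1(v=0,ok=F)] out:-; in:P3
Tick 5: [PARSE:P4(v=2,ok=F), VALIDATE:P3(v=17,ok=T), TRANSFORM:P2(v=0,ok=F), EMIT:-] out:P1(v=0); in:P4
Tick 6: [PARSE:P5(v=6,ok=F), VALIDATE:P4(v=2,ok=F), TRANSFORM:P3(v=68,ok=T), EMIT:P2(v=0,ok=F)] out:-; in:P5
Tick 7: [PARSE:-, VALIDATE:P5(v=6,ok=F), TRANSFORM:P4(v=0,ok=F), EMIT:P3(v=68,ok=T)] out:P2(v=0); in:-
Tick 8: [PARSE:-, VALIDATE:-, TRANSFORM:P5(v=0,ok=F), EMIT:P4(v=0,ok=F)] out:P3(v=68); in:-
Tick 9: [PARSE:-, VALIDATE:-, TRANSFORM:-, EMIT:P5(v=0,ok=F)] out:P4(v=0); in:-
Tick 10: [PARSE:-, VALIDATE:-, TRANSFORM:-, EMIT:-] out:P5(v=0); in:-
Emitted by tick 10: ['P1', 'P2', 'P3', 'P4', 'P5']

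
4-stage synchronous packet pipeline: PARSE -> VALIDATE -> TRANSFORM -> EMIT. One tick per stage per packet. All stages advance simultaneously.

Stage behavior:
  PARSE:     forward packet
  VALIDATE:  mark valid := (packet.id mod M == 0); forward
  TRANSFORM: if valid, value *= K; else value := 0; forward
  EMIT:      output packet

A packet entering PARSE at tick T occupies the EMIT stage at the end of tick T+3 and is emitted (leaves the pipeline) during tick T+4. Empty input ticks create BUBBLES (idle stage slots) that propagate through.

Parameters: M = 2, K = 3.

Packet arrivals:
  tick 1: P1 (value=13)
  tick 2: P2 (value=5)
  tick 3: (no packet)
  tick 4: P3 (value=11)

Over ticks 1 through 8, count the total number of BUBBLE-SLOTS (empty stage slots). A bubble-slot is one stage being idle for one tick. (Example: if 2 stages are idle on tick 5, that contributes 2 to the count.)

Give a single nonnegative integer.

Tick 1: [PARSE:P1(v=13,ok=F), VALIDATE:-, TRANSFORM:-, EMIT:-] out:-; bubbles=3
Tick 2: [PARSE:P2(v=5,ok=F), VALIDATE:P1(v=13,ok=F), TRANSFORM:-, EMIT:-] out:-; bubbles=2
Tick 3: [PARSE:-, VALIDATE:P2(v=5,ok=T), TRANSFORM:P1(v=0,ok=F), EMIT:-] out:-; bubbles=2
Tick 4: [PARSE:P3(v=11,ok=F), VALIDATE:-, TRANSFORM:P2(v=15,ok=T), EMIT:P1(v=0,ok=F)] out:-; bubbles=1
Tick 5: [PARSE:-, VALIDATE:P3(v=11,ok=F), TRANSFORM:-, EMIT:P2(v=15,ok=T)] out:P1(v=0); bubbles=2
Tick 6: [PARSE:-, VALIDATE:-, TRANSFORM:P3(v=0,ok=F), EMIT:-] out:P2(v=15); bubbles=3
Tick 7: [PARSE:-, VALIDATE:-, TRANSFORM:-, EMIT:P3(v=0,ok=F)] out:-; bubbles=3
Tick 8: [PARSE:-, VALIDATE:-, TRANSFORM:-, EMIT:-] out:P3(v=0); bubbles=4
Total bubble-slots: 20

Answer: 20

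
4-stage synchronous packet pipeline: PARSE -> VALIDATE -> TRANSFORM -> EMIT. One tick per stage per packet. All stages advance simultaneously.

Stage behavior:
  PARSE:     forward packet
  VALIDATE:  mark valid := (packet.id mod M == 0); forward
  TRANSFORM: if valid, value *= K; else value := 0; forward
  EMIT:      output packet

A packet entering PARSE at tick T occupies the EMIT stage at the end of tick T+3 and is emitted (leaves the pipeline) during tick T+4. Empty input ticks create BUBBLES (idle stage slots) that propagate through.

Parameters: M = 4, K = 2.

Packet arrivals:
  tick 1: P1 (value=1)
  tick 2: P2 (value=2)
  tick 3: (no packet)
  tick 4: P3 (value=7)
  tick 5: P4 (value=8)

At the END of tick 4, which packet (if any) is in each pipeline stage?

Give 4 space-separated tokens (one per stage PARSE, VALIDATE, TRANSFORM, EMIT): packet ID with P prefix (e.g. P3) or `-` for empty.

Tick 1: [PARSE:P1(v=1,ok=F), VALIDATE:-, TRANSFORM:-, EMIT:-] out:-; in:P1
Tick 2: [PARSE:P2(v=2,ok=F), VALIDATE:P1(v=1,ok=F), TRANSFORM:-, EMIT:-] out:-; in:P2
Tick 3: [PARSE:-, VALIDATE:P2(v=2,ok=F), TRANSFORM:P1(v=0,ok=F), EMIT:-] out:-; in:-
Tick 4: [PARSE:P3(v=7,ok=F), VALIDATE:-, TRANSFORM:P2(v=0,ok=F), EMIT:P1(v=0,ok=F)] out:-; in:P3
At end of tick 4: ['P3', '-', 'P2', 'P1']

Answer: P3 - P2 P1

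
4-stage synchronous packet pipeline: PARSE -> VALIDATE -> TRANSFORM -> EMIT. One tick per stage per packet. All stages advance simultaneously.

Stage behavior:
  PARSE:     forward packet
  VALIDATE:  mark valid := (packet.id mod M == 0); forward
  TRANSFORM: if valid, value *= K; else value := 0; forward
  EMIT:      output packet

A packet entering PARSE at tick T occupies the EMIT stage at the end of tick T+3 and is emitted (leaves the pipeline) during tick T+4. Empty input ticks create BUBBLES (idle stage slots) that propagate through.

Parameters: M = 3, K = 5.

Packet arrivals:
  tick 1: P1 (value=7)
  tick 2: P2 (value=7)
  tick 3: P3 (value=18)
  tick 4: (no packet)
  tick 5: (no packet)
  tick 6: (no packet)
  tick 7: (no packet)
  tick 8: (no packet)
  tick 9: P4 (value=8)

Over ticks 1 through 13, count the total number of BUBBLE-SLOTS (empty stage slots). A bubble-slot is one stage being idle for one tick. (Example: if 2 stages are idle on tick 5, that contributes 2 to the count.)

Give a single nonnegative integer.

Answer: 36

Derivation:
Tick 1: [PARSE:P1(v=7,ok=F), VALIDATE:-, TRANSFORM:-, EMIT:-] out:-; bubbles=3
Tick 2: [PARSE:P2(v=7,ok=F), VALIDATE:P1(v=7,ok=F), TRANSFORM:-, EMIT:-] out:-; bubbles=2
Tick 3: [PARSE:P3(v=18,ok=F), VALIDATE:P2(v=7,ok=F), TRANSFORM:P1(v=0,ok=F), EMIT:-] out:-; bubbles=1
Tick 4: [PARSE:-, VALIDATE:P3(v=18,ok=T), TRANSFORM:P2(v=0,ok=F), EMIT:P1(v=0,ok=F)] out:-; bubbles=1
Tick 5: [PARSE:-, VALIDATE:-, TRANSFORM:P3(v=90,ok=T), EMIT:P2(v=0,ok=F)] out:P1(v=0); bubbles=2
Tick 6: [PARSE:-, VALIDATE:-, TRANSFORM:-, EMIT:P3(v=90,ok=T)] out:P2(v=0); bubbles=3
Tick 7: [PARSE:-, VALIDATE:-, TRANSFORM:-, EMIT:-] out:P3(v=90); bubbles=4
Tick 8: [PARSE:-, VALIDATE:-, TRANSFORM:-, EMIT:-] out:-; bubbles=4
Tick 9: [PARSE:P4(v=8,ok=F), VALIDATE:-, TRANSFORM:-, EMIT:-] out:-; bubbles=3
Tick 10: [PARSE:-, VALIDATE:P4(v=8,ok=F), TRANSFORM:-, EMIT:-] out:-; bubbles=3
Tick 11: [PARSE:-, VALIDATE:-, TRANSFORM:P4(v=0,ok=F), EMIT:-] out:-; bubbles=3
Tick 12: [PARSE:-, VALIDATE:-, TRANSFORM:-, EMIT:P4(v=0,ok=F)] out:-; bubbles=3
Tick 13: [PARSE:-, VALIDATE:-, TRANSFORM:-, EMIT:-] out:P4(v=0); bubbles=4
Total bubble-slots: 36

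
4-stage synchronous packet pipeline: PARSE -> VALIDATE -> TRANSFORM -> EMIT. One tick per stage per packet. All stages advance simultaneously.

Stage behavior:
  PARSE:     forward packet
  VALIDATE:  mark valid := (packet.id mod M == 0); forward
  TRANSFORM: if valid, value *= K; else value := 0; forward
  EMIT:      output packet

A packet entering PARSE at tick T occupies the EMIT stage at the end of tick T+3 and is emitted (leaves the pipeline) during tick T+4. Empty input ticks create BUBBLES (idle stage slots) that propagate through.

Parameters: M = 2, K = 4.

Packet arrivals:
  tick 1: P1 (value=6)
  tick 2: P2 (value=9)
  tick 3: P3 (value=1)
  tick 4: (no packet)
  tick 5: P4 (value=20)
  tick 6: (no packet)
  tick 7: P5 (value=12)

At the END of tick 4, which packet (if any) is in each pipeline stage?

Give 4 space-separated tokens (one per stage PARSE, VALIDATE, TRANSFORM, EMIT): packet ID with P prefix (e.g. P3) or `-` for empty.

Tick 1: [PARSE:P1(v=6,ok=F), VALIDATE:-, TRANSFORM:-, EMIT:-] out:-; in:P1
Tick 2: [PARSE:P2(v=9,ok=F), VALIDATE:P1(v=6,ok=F), TRANSFORM:-, EMIT:-] out:-; in:P2
Tick 3: [PARSE:P3(v=1,ok=F), VALIDATE:P2(v=9,ok=T), TRANSFORM:P1(v=0,ok=F), EMIT:-] out:-; in:P3
Tick 4: [PARSE:-, VALIDATE:P3(v=1,ok=F), TRANSFORM:P2(v=36,ok=T), EMIT:P1(v=0,ok=F)] out:-; in:-
At end of tick 4: ['-', 'P3', 'P2', 'P1']

Answer: - P3 P2 P1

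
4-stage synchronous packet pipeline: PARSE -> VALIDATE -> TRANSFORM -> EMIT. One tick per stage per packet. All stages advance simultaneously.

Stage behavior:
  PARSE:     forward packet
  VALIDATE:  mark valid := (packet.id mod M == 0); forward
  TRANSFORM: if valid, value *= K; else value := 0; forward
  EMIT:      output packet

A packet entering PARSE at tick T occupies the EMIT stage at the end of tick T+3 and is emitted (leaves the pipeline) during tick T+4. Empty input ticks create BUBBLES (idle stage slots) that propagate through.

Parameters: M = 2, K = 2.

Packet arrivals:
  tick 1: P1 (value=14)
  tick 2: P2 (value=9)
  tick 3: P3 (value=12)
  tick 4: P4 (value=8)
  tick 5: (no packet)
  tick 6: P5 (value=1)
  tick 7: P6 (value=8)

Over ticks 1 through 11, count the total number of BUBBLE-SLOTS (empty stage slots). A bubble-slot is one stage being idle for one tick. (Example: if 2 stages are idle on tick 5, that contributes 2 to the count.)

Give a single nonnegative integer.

Tick 1: [PARSE:P1(v=14,ok=F), VALIDATE:-, TRANSFORM:-, EMIT:-] out:-; bubbles=3
Tick 2: [PARSE:P2(v=9,ok=F), VALIDATE:P1(v=14,ok=F), TRANSFORM:-, EMIT:-] out:-; bubbles=2
Tick 3: [PARSE:P3(v=12,ok=F), VALIDATE:P2(v=9,ok=T), TRANSFORM:P1(v=0,ok=F), EMIT:-] out:-; bubbles=1
Tick 4: [PARSE:P4(v=8,ok=F), VALIDATE:P3(v=12,ok=F), TRANSFORM:P2(v=18,ok=T), EMIT:P1(v=0,ok=F)] out:-; bubbles=0
Tick 5: [PARSE:-, VALIDATE:P4(v=8,ok=T), TRANSFORM:P3(v=0,ok=F), EMIT:P2(v=18,ok=T)] out:P1(v=0); bubbles=1
Tick 6: [PARSE:P5(v=1,ok=F), VALIDATE:-, TRANSFORM:P4(v=16,ok=T), EMIT:P3(v=0,ok=F)] out:P2(v=18); bubbles=1
Tick 7: [PARSE:P6(v=8,ok=F), VALIDATE:P5(v=1,ok=F), TRANSFORM:-, EMIT:P4(v=16,ok=T)] out:P3(v=0); bubbles=1
Tick 8: [PARSE:-, VALIDATE:P6(v=8,ok=T), TRANSFORM:P5(v=0,ok=F), EMIT:-] out:P4(v=16); bubbles=2
Tick 9: [PARSE:-, VALIDATE:-, TRANSFORM:P6(v=16,ok=T), EMIT:P5(v=0,ok=F)] out:-; bubbles=2
Tick 10: [PARSE:-, VALIDATE:-, TRANSFORM:-, EMIT:P6(v=16,ok=T)] out:P5(v=0); bubbles=3
Tick 11: [PARSE:-, VALIDATE:-, TRANSFORM:-, EMIT:-] out:P6(v=16); bubbles=4
Total bubble-slots: 20

Answer: 20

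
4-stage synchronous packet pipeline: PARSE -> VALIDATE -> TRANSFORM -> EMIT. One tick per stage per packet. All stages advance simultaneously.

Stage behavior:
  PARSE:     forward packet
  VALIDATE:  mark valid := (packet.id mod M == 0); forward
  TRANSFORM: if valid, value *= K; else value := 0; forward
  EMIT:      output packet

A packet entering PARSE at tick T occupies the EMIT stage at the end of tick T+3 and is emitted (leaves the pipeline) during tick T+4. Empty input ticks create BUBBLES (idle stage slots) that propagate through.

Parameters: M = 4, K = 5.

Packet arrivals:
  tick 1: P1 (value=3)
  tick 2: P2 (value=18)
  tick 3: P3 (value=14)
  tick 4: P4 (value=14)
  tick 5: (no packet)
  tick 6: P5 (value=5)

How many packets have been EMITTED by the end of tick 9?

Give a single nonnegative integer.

Tick 1: [PARSE:P1(v=3,ok=F), VALIDATE:-, TRANSFORM:-, EMIT:-] out:-; in:P1
Tick 2: [PARSE:P2(v=18,ok=F), VALIDATE:P1(v=3,ok=F), TRANSFORM:-, EMIT:-] out:-; in:P2
Tick 3: [PARSE:P3(v=14,ok=F), VALIDATE:P2(v=18,ok=F), TRANSFORM:P1(v=0,ok=F), EMIT:-] out:-; in:P3
Tick 4: [PARSE:P4(v=14,ok=F), VALIDATE:P3(v=14,ok=F), TRANSFORM:P2(v=0,ok=F), EMIT:P1(v=0,ok=F)] out:-; in:P4
Tick 5: [PARSE:-, VALIDATE:P4(v=14,ok=T), TRANSFORM:P3(v=0,ok=F), EMIT:P2(v=0,ok=F)] out:P1(v=0); in:-
Tick 6: [PARSE:P5(v=5,ok=F), VALIDATE:-, TRANSFORM:P4(v=70,ok=T), EMIT:P3(v=0,ok=F)] out:P2(v=0); in:P5
Tick 7: [PARSE:-, VALIDATE:P5(v=5,ok=F), TRANSFORM:-, EMIT:P4(v=70,ok=T)] out:P3(v=0); in:-
Tick 8: [PARSE:-, VALIDATE:-, TRANSFORM:P5(v=0,ok=F), EMIT:-] out:P4(v=70); in:-
Tick 9: [PARSE:-, VALIDATE:-, TRANSFORM:-, EMIT:P5(v=0,ok=F)] out:-; in:-
Emitted by tick 9: ['P1', 'P2', 'P3', 'P4']

Answer: 4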